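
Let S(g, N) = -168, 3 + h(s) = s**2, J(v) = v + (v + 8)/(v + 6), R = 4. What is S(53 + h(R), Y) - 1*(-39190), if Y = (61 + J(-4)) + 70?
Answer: 39022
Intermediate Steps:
J(v) = v + (8 + v)/(6 + v)
h(s) = -3 + s**2
Y = 129 (Y = (61 + (8 + (-4)**2 + 7*(-4))/(6 - 4)) + 70 = (61 + (8 + 16 - 28)/2) + 70 = (61 + (1/2)*(-4)) + 70 = (61 - 2) + 70 = 59 + 70 = 129)
S(53 + h(R), Y) - 1*(-39190) = -168 - 1*(-39190) = -168 + 39190 = 39022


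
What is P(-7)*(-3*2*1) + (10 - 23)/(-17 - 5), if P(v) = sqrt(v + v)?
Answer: 13/22 - 6*I*sqrt(14) ≈ 0.59091 - 22.45*I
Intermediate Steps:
P(v) = sqrt(2)*sqrt(v) (P(v) = sqrt(2*v) = sqrt(2)*sqrt(v))
P(-7)*(-3*2*1) + (10 - 23)/(-17 - 5) = (sqrt(2)*sqrt(-7))*(-3*2*1) + (10 - 23)/(-17 - 5) = (sqrt(2)*(I*sqrt(7)))*(-6*1) - 13/(-22) = (I*sqrt(14))*(-6) - 13*(-1/22) = -6*I*sqrt(14) + 13/22 = 13/22 - 6*I*sqrt(14)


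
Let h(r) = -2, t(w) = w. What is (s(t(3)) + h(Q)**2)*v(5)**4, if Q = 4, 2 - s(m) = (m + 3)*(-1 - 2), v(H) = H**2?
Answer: 9375000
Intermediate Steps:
s(m) = 11 + 3*m (s(m) = 2 - (m + 3)*(-1 - 2) = 2 - (3 + m)*(-3) = 2 - (-9 - 3*m) = 2 + (9 + 3*m) = 11 + 3*m)
(s(t(3)) + h(Q)**2)*v(5)**4 = ((11 + 3*3) + (-2)**2)*(5**2)**4 = ((11 + 9) + 4)*25**4 = (20 + 4)*390625 = 24*390625 = 9375000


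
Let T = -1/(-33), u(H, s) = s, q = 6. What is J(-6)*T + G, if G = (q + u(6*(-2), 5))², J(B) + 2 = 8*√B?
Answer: 3991/33 + 8*I*√6/33 ≈ 120.94 + 0.59382*I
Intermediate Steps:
J(B) = -2 + 8*√B
T = 1/33 (T = -1*(-1/33) = 1/33 ≈ 0.030303)
G = 121 (G = (6 + 5)² = 11² = 121)
J(-6)*T + G = (-2 + 8*√(-6))*(1/33) + 121 = (-2 + 8*(I*√6))*(1/33) + 121 = (-2 + 8*I*√6)*(1/33) + 121 = (-2/33 + 8*I*√6/33) + 121 = 3991/33 + 8*I*√6/33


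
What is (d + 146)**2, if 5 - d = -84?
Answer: 55225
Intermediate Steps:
d = 89 (d = 5 - 1*(-84) = 5 + 84 = 89)
(d + 146)**2 = (89 + 146)**2 = 235**2 = 55225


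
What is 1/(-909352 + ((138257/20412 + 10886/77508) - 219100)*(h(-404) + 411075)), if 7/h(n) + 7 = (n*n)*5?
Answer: -2561713536402/230719704396876956248075 ≈ -1.1103e-11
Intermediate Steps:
h(n) = 7/(-7 + 5*n**2) (h(n) = 7/(-7 + (n*n)*5) = 7/(-7 + n**2*5) = 7/(-7 + 5*n**2))
1/(-909352 + ((138257/20412 + 10886/77508) - 219100)*(h(-404) + 411075)) = 1/(-909352 + ((138257/20412 + 10886/77508) - 219100)*(7/(-7 + 5*(-404)**2) + 411075)) = 1/(-909352 + ((138257*(1/20412) + 10886*(1/77508)) - 219100)*(7/(-7 + 5*163216) + 411075)) = 1/(-909352 + ((19751/2916 + 5443/38754) - 219100)*(7/(-7 + 816080) + 411075)) = 1/(-909352 + (43405669/6278148 - 219100)*(7/816073 + 411075)) = 1/(-909352 - 1375498821131*(7*(1/816073) + 411075)/6278148) = 1/(-909352 - 1375498821131*(7/816073 + 411075)/6278148) = 1/(-909352 - 1375498821131/6278148*335467208482/816073) = 1/(-909352 - 230717374897549202016571/2561713536402) = 1/(-230719704396876956248075/2561713536402) = -2561713536402/230719704396876956248075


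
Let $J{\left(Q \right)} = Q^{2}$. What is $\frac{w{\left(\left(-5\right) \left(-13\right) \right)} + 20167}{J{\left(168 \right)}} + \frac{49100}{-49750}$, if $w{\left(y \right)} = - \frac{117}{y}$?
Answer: $- \frac{3825797}{14041440} \approx -0.27246$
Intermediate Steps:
$\frac{w{\left(\left(-5\right) \left(-13\right) \right)} + 20167}{J{\left(168 \right)}} + \frac{49100}{-49750} = \frac{- \frac{117}{\left(-5\right) \left(-13\right)} + 20167}{168^{2}} + \frac{49100}{-49750} = \frac{- \frac{117}{65} + 20167}{28224} + 49100 \left(- \frac{1}{49750}\right) = \left(\left(-117\right) \frac{1}{65} + 20167\right) \frac{1}{28224} - \frac{982}{995} = \left(- \frac{9}{5} + 20167\right) \frac{1}{28224} - \frac{982}{995} = \frac{100826}{5} \cdot \frac{1}{28224} - \frac{982}{995} = \frac{50413}{70560} - \frac{982}{995} = - \frac{3825797}{14041440}$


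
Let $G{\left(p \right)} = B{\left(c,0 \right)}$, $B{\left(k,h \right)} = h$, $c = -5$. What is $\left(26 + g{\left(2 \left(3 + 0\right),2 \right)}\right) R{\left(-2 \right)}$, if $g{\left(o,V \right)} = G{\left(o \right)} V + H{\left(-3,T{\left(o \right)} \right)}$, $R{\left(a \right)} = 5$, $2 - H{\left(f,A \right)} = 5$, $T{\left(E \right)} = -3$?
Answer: $115$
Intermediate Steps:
$G{\left(p \right)} = 0$
$H{\left(f,A \right)} = -3$ ($H{\left(f,A \right)} = 2 - 5 = -3$)
$g{\left(o,V \right)} = -3$ ($g{\left(o,V \right)} = 0 V - 3 = 0 - 3 = -3$)
$\left(26 + g{\left(2 \left(3 + 0\right),2 \right)}\right) R{\left(-2 \right)} = \left(26 - 3\right) 5 = 23 \cdot 5 = 115$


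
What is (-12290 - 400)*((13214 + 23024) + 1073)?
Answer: -473476590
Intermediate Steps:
(-12290 - 400)*((13214 + 23024) + 1073) = -12690*(36238 + 1073) = -12690*37311 = -473476590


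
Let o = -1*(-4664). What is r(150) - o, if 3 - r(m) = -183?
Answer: -4478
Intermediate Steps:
r(m) = 186 (r(m) = 3 - 1*(-183) = 3 + 183 = 186)
o = 4664
r(150) - o = 186 - 1*4664 = 186 - 4664 = -4478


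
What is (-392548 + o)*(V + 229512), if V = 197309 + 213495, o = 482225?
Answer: 57421617932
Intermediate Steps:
V = 410804
(-392548 + o)*(V + 229512) = (-392548 + 482225)*(410804 + 229512) = 89677*640316 = 57421617932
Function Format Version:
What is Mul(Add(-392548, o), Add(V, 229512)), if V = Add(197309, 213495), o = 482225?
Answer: 57421617932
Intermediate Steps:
V = 410804
Mul(Add(-392548, o), Add(V, 229512)) = Mul(Add(-392548, 482225), Add(410804, 229512)) = Mul(89677, 640316) = 57421617932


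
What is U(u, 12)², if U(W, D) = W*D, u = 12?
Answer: 20736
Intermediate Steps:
U(W, D) = D*W
U(u, 12)² = (12*12)² = 144² = 20736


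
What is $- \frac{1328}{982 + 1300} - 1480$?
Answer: $- \frac{1689344}{1141} \approx -1480.6$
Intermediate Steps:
$- \frac{1328}{982 + 1300} - 1480 = - \frac{1328}{2282} - 1480 = \left(-1328\right) \frac{1}{2282} - 1480 = - \frac{664}{1141} - 1480 = - \frac{1689344}{1141}$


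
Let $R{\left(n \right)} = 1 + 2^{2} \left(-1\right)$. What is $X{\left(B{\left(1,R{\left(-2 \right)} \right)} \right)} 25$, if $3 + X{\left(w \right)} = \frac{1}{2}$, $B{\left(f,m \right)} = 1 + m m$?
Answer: $- \frac{125}{2} \approx -62.5$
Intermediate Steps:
$R{\left(n \right)} = -3$ ($R{\left(n \right)} = 1 + 4 \left(-1\right) = 1 - 4 = -3$)
$B{\left(f,m \right)} = 1 + m^{2}$
$X{\left(w \right)} = - \frac{5}{2}$ ($X{\left(w \right)} = -3 + \frac{1}{2} = - \frac{5}{2}$)
$X{\left(B{\left(1,R{\left(-2 \right)} \right)} \right)} 25 = \left(- \frac{5}{2}\right) 25 = - \frac{125}{2}$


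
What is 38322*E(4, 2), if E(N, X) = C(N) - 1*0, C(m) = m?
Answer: 153288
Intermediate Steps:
E(N, X) = N (E(N, X) = N - 1*0 = N + 0 = N)
38322*E(4, 2) = 38322*4 = 153288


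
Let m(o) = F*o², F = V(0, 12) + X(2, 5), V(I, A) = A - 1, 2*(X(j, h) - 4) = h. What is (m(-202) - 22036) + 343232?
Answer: 1035266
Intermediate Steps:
X(j, h) = 4 + h/2
V(I, A) = -1 + A
F = 35/2 (F = (-1 + 12) + (4 + (½)*5) = 11 + (4 + 5/2) = 11 + 13/2 = 35/2 ≈ 17.500)
m(o) = 35*o²/2
(m(-202) - 22036) + 343232 = ((35/2)*(-202)² - 22036) + 343232 = ((35/2)*40804 - 22036) + 343232 = (714070 - 22036) + 343232 = 692034 + 343232 = 1035266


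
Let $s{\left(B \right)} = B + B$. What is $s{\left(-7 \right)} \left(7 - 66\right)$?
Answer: $826$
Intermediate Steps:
$s{\left(B \right)} = 2 B$
$s{\left(-7 \right)} \left(7 - 66\right) = 2 \left(-7\right) \left(7 - 66\right) = \left(-14\right) \left(-59\right) = 826$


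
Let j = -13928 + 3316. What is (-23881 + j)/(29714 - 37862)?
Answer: 34493/8148 ≈ 4.2333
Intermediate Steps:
j = -10612
(-23881 + j)/(29714 - 37862) = (-23881 - 10612)/(29714 - 37862) = -34493/(-8148) = -34493*(-1/8148) = 34493/8148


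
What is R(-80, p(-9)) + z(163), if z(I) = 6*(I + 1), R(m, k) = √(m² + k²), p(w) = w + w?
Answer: 1066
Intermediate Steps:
p(w) = 2*w
R(m, k) = √(k² + m²)
z(I) = 6 + 6*I (z(I) = 6*(1 + I) = 6 + 6*I)
R(-80, p(-9)) + z(163) = √((2*(-9))² + (-80)²) + (6 + 6*163) = √((-18)² + 6400) + (6 + 978) = √(324 + 6400) + 984 = √6724 + 984 = 82 + 984 = 1066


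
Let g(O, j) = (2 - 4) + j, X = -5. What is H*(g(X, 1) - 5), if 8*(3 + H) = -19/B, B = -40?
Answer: 2823/160 ≈ 17.644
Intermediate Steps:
H = -941/320 (H = -3 + (-19/(-40))/8 = -3 + (-19*(-1/40))/8 = -3 + (⅛)*(19/40) = -3 + 19/320 = -941/320 ≈ -2.9406)
g(O, j) = -2 + j
H*(g(X, 1) - 5) = -941*((-2 + 1) - 5)/320 = -941*(-1 - 5)/320 = -941/320*(-6) = 2823/160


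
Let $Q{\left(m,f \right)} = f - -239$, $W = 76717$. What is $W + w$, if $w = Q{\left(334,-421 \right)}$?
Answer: $76535$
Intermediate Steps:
$Q{\left(m,f \right)} = 239 + f$ ($Q{\left(m,f \right)} = f + 239 = 239 + f$)
$w = -182$ ($w = 239 - 421 = -182$)
$W + w = 76717 - 182 = 76535$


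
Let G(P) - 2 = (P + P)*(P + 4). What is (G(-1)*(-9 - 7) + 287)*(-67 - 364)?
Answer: -151281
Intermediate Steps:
G(P) = 2 + 2*P*(4 + P) (G(P) = 2 + (P + P)*(P + 4) = 2 + (2*P)*(4 + P) = 2 + 2*P*(4 + P))
(G(-1)*(-9 - 7) + 287)*(-67 - 364) = ((2 + 2*(-1)² + 8*(-1))*(-9 - 7) + 287)*(-67 - 364) = ((2 + 2*1 - 8)*(-16) + 287)*(-431) = ((2 + 2 - 8)*(-16) + 287)*(-431) = (-4*(-16) + 287)*(-431) = (64 + 287)*(-431) = 351*(-431) = -151281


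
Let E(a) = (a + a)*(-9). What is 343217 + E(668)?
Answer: 331193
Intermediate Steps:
E(a) = -18*a (E(a) = (2*a)*(-9) = -18*a)
343217 + E(668) = 343217 - 18*668 = 343217 - 12024 = 331193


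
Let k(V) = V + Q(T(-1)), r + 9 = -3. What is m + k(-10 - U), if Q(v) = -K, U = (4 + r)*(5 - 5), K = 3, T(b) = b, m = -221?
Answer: -234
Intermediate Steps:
r = -12 (r = -9 - 3 = -12)
U = 0 (U = (4 - 12)*(5 - 5) = -8*0 = 0)
Q(v) = -3 (Q(v) = -1*3 = -3)
k(V) = -3 + V (k(V) = V - 3 = -3 + V)
m + k(-10 - U) = -221 + (-3 + (-10 - 1*0)) = -221 + (-3 + (-10 + 0)) = -221 + (-3 - 10) = -221 - 13 = -234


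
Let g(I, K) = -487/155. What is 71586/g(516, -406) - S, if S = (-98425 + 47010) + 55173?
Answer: -12925976/487 ≈ -26542.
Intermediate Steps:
g(I, K) = -487/155 (g(I, K) = -487*1/155 = -487/155)
S = 3758 (S = -51415 + 55173 = 3758)
71586/g(516, -406) - S = 71586/(-487/155) - 1*3758 = 71586*(-155/487) - 3758 = -11095830/487 - 3758 = -12925976/487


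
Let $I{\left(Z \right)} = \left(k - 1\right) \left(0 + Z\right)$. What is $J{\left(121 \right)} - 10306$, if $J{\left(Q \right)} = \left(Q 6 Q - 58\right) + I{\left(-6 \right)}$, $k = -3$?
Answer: $77506$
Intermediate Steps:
$I{\left(Z \right)} = - 4 Z$ ($I{\left(Z \right)} = \left(-3 - 1\right) \left(0 + Z\right) = - 4 Z$)
$J{\left(Q \right)} = -34 + 6 Q^{2}$ ($J{\left(Q \right)} = \left(Q 6 Q - 58\right) - -24 = \left(6 Q Q - 58\right) + 24 = \left(6 Q^{2} - 58\right) + 24 = \left(-58 + 6 Q^{2}\right) + 24 = -34 + 6 Q^{2}$)
$J{\left(121 \right)} - 10306 = \left(-34 + 6 \cdot 121^{2}\right) - 10306 = \left(-34 + 6 \cdot 14641\right) - 10306 = \left(-34 + 87846\right) - 10306 = 87812 - 10306 = 77506$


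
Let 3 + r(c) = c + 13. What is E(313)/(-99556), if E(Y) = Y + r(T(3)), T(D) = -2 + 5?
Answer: -163/49778 ≈ -0.0032745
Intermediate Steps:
T(D) = 3
r(c) = 10 + c (r(c) = -3 + (c + 13) = -3 + (13 + c) = 10 + c)
E(Y) = 13 + Y (E(Y) = Y + (10 + 3) = Y + 13 = 13 + Y)
E(313)/(-99556) = (13 + 313)/(-99556) = 326*(-1/99556) = -163/49778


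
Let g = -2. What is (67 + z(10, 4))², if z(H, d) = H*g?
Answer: 2209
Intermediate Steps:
z(H, d) = -2*H (z(H, d) = H*(-2) = -2*H)
(67 + z(10, 4))² = (67 - 2*10)² = (67 - 20)² = 47² = 2209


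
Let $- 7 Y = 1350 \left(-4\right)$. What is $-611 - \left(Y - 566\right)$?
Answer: $- \frac{5715}{7} \approx -816.43$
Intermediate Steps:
$Y = \frac{5400}{7}$ ($Y = - \frac{1350 \left(-4\right)}{7} = \left(- \frac{1}{7}\right) \left(-5400\right) = \frac{5400}{7} \approx 771.43$)
$-611 - \left(Y - 566\right) = -611 - \left(\frac{5400}{7} - 566\right) = -611 - \frac{1438}{7} = - \frac{5715}{7}$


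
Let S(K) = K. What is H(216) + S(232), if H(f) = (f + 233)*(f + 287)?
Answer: 226079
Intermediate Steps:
H(f) = (233 + f)*(287 + f)
H(216) + S(232) = (66871 + 216² + 520*216) + 232 = (66871 + 46656 + 112320) + 232 = 225847 + 232 = 226079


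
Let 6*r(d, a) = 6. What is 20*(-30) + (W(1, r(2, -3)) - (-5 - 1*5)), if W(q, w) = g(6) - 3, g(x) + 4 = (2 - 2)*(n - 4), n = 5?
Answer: -597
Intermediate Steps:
g(x) = -4 (g(x) = -4 + (2 - 2)*(5 - 4) = -4 + 0*1 = -4 + 0 = -4)
r(d, a) = 1 (r(d, a) = (⅙)*6 = 1)
W(q, w) = -7 (W(q, w) = -4 - 3 = -7)
20*(-30) + (W(1, r(2, -3)) - (-5 - 1*5)) = 20*(-30) + (-7 - (-5 - 1*5)) = -600 + (-7 - (-5 - 5)) = -600 + (-7 - 1*(-10)) = -600 + (-7 + 10) = -600 + 3 = -597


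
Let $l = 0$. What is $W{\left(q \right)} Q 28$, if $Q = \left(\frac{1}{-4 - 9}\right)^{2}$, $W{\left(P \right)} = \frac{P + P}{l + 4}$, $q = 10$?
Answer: $\frac{140}{169} \approx 0.8284$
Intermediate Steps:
$W{\left(P \right)} = \frac{P}{2}$ ($W{\left(P \right)} = \frac{P + P}{0 + 4} = \frac{2 P}{4} = 2 P \frac{1}{4} = \frac{P}{2}$)
$Q = \frac{1}{169}$ ($Q = \left(\frac{1}{-13}\right)^{2} = \left(- \frac{1}{13}\right)^{2} = \frac{1}{169} \approx 0.0059172$)
$W{\left(q \right)} Q 28 = \frac{1}{2} \cdot 10 \cdot \frac{1}{169} \cdot 28 = 5 \cdot \frac{1}{169} \cdot 28 = \frac{5}{169} \cdot 28 = \frac{140}{169}$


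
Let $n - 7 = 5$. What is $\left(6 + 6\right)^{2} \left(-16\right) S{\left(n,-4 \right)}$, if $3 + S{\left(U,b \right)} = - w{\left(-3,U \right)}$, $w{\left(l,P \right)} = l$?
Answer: $0$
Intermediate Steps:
$n = 12$ ($n = 7 + 5 = 12$)
$S{\left(U,b \right)} = 0$ ($S{\left(U,b \right)} = -3 - -3 = -3 + 3 = 0$)
$\left(6 + 6\right)^{2} \left(-16\right) S{\left(n,-4 \right)} = \left(6 + 6\right)^{2} \left(-16\right) 0 = 12^{2} \left(-16\right) 0 = 144 \left(-16\right) 0 = \left(-2304\right) 0 = 0$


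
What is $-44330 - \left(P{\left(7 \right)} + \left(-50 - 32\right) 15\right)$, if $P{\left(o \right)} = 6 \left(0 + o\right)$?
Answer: $-43142$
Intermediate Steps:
$P{\left(o \right)} = 6 o$
$-44330 - \left(P{\left(7 \right)} + \left(-50 - 32\right) 15\right) = -44330 - \left(6 \cdot 7 + \left(-50 - 32\right) 15\right) = -44330 - \left(42 - 1230\right) = -44330 - -1188 = -44330 + 1188 = -43142$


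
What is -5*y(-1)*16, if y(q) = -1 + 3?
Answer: -160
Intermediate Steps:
y(q) = 2
-5*y(-1)*16 = -5*2*16 = -10*16 = -160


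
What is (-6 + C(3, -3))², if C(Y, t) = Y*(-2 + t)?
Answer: 441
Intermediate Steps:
(-6 + C(3, -3))² = (-6 + 3*(-2 - 3))² = (-6 + 3*(-5))² = (-6 - 15)² = (-21)² = 441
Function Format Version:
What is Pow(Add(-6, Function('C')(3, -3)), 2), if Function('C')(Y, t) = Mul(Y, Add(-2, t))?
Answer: 441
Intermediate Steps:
Pow(Add(-6, Function('C')(3, -3)), 2) = Pow(Add(-6, Mul(3, Add(-2, -3))), 2) = Pow(Add(-6, Mul(3, -5)), 2) = Pow(Add(-6, -15), 2) = Pow(-21, 2) = 441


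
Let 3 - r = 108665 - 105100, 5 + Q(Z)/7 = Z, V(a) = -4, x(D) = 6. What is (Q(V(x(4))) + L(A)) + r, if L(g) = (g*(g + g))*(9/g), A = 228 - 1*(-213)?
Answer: 4313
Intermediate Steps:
Q(Z) = -35 + 7*Z
A = 441 (A = 228 + 213 = 441)
r = -3562 (r = 3 - (108665 - 105100) = 3 - 1*3565 = 3 - 3565 = -3562)
L(g) = 18*g (L(g) = (g*(2*g))*(9/g) = (2*g²)*(9/g) = 18*g)
(Q(V(x(4))) + L(A)) + r = ((-35 + 7*(-4)) + 18*441) - 3562 = ((-35 - 28) + 7938) - 3562 = (-63 + 7938) - 3562 = 7875 - 3562 = 4313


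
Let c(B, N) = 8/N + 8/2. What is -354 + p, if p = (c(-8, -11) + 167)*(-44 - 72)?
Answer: -221162/11 ≈ -20106.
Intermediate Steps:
c(B, N) = 4 + 8/N (c(B, N) = 8/N + 8*(½) = 8/N + 4 = 4 + 8/N)
p = -217268/11 (p = ((4 + 8/(-11)) + 167)*(-44 - 72) = ((4 + 8*(-1/11)) + 167)*(-116) = ((4 - 8/11) + 167)*(-116) = (36/11 + 167)*(-116) = (1873/11)*(-116) = -217268/11 ≈ -19752.)
-354 + p = -354 - 217268/11 = -221162/11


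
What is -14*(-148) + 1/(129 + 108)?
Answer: 491065/237 ≈ 2072.0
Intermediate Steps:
-14*(-148) + 1/(129 + 108) = 2072 + 1/237 = 491065/237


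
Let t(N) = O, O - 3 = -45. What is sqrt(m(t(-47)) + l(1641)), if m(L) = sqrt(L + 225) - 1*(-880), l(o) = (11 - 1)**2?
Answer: sqrt(980 + sqrt(183)) ≈ 31.520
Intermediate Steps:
O = -42 (O = 3 - 45 = -42)
t(N) = -42
l(o) = 100 (l(o) = 10**2 = 100)
m(L) = 880 + sqrt(225 + L) (m(L) = sqrt(225 + L) + 880 = 880 + sqrt(225 + L))
sqrt(m(t(-47)) + l(1641)) = sqrt((880 + sqrt(225 - 42)) + 100) = sqrt((880 + sqrt(183)) + 100) = sqrt(980 + sqrt(183))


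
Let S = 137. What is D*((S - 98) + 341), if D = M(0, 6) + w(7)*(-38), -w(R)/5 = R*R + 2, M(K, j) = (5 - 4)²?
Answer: 3682580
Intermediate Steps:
M(K, j) = 1 (M(K, j) = 1² = 1)
w(R) = -10 - 5*R² (w(R) = -5*(R*R + 2) = -5*(R² + 2) = -5*(2 + R²) = -10 - 5*R²)
D = 9691 (D = 1 + (-10 - 5*7²)*(-38) = 1 + (-10 - 5*49)*(-38) = 1 + (-10 - 245)*(-38) = 1 - 255*(-38) = 1 + 9690 = 9691)
D*((S - 98) + 341) = 9691*((137 - 98) + 341) = 9691*(39 + 341) = 9691*380 = 3682580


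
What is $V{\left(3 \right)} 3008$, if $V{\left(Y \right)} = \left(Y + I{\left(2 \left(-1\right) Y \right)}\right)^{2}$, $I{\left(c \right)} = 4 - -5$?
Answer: $433152$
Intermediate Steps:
$I{\left(c \right)} = 9$ ($I{\left(c \right)} = 4 + 5 = 9$)
$V{\left(Y \right)} = \left(9 + Y\right)^{2}$ ($V{\left(Y \right)} = \left(Y + 9\right)^{2} = \left(9 + Y\right)^{2}$)
$V{\left(3 \right)} 3008 = \left(9 + 3\right)^{2} \cdot 3008 = 12^{2} \cdot 3008 = 144 \cdot 3008 = 433152$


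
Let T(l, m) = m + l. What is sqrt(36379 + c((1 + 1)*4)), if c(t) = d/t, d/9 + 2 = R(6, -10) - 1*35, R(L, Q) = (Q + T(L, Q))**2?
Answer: sqrt(584926)/4 ≈ 191.20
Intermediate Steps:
T(l, m) = l + m
R(L, Q) = (L + 2*Q)**2 (R(L, Q) = (Q + (L + Q))**2 = (L + 2*Q)**2)
d = 1431 (d = -18 + 9*((6 + 2*(-10))**2 - 1*35) = -18 + 9*((6 - 20)**2 - 35) = -18 + 9*((-14)**2 - 35) = -18 + 9*(196 - 35) = -18 + 9*161 = -18 + 1449 = 1431)
c(t) = 1431/t
sqrt(36379 + c((1 + 1)*4)) = sqrt(36379 + 1431/(((1 + 1)*4))) = sqrt(36379 + 1431/((2*4))) = sqrt(36379 + 1431/8) = sqrt(292463/8) = sqrt(584926)/4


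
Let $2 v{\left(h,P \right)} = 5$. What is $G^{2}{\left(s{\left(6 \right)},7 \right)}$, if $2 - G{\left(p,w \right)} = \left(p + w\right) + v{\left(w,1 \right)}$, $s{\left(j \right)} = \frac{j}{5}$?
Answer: $\frac{7569}{100} \approx 75.69$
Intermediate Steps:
$v{\left(h,P \right)} = \frac{5}{2}$ ($v{\left(h,P \right)} = \frac{1}{2} \cdot 5 = \frac{5}{2}$)
$s{\left(j \right)} = \frac{j}{5}$ ($s{\left(j \right)} = j \frac{1}{5} = \frac{j}{5}$)
$G{\left(p,w \right)} = - \frac{1}{2} - p - w$ ($G{\left(p,w \right)} = 2 - \left(\left(p + w\right) + \frac{5}{2}\right) = 2 - \left(\frac{5}{2} + p + w\right) = - \frac{1}{2} - p - w$)
$G^{2}{\left(s{\left(6 \right)},7 \right)} = \left(- \frac{1}{2} - \frac{1}{5} \cdot 6 - 7\right)^{2} = \left(- \frac{1}{2} - \frac{6}{5} - 7\right)^{2} = \left(- \frac{87}{10}\right)^{2} = \frac{7569}{100}$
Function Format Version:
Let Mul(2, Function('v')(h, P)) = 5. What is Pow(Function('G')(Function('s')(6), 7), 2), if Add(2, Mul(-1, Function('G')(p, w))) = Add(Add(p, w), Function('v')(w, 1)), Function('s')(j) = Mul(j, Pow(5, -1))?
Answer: Rational(7569, 100) ≈ 75.690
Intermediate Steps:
Function('v')(h, P) = Rational(5, 2) (Function('v')(h, P) = Mul(Rational(1, 2), 5) = Rational(5, 2))
Function('s')(j) = Mul(Rational(1, 5), j) (Function('s')(j) = Mul(j, Rational(1, 5)) = Mul(Rational(1, 5), j))
Function('G')(p, w) = Add(Rational(-1, 2), Mul(-1, p), Mul(-1, w)) (Function('G')(p, w) = Add(2, Mul(-1, Add(Add(p, w), Rational(5, 2)))) = Add(2, Mul(-1, Add(Rational(5, 2), p, w))) = Add(2, Add(Rational(-5, 2), Mul(-1, p), Mul(-1, w))) = Add(Rational(-1, 2), Mul(-1, p), Mul(-1, w)))
Pow(Function('G')(Function('s')(6), 7), 2) = Pow(Add(Rational(-1, 2), Mul(-1, Mul(Rational(1, 5), 6)), Mul(-1, 7)), 2) = Pow(Add(Rational(-1, 2), Mul(-1, Rational(6, 5)), -7), 2) = Pow(Add(Rational(-1, 2), Rational(-6, 5), -7), 2) = Pow(Rational(-87, 10), 2) = Rational(7569, 100)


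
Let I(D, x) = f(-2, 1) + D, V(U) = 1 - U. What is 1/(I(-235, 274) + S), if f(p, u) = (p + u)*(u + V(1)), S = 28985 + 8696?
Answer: 1/37445 ≈ 2.6706e-5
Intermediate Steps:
S = 37681
f(p, u) = u*(p + u) (f(p, u) = (p + u)*(u + (1 - 1*1)) = (p + u)*(u + (1 - 1)) = (p + u)*(u + 0) = (p + u)*u = u*(p + u))
I(D, x) = -1 + D (I(D, x) = 1*(-2 + 1) + D = 1*(-1) + D = -1 + D)
1/(I(-235, 274) + S) = 1/((-1 - 235) + 37681) = 1/(-236 + 37681) = 1/37445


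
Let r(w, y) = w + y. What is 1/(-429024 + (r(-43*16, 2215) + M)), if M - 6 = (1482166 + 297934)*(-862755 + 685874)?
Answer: -1/314866295591 ≈ -3.1760e-12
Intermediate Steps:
M = -314865868094 (M = 6 + (1482166 + 297934)*(-862755 + 685874) = 6 + 1780100*(-176881) = 6 - 314865868100 = -314865868094)
1/(-429024 + (r(-43*16, 2215) + M)) = 1/(-429024 + ((-43*16 + 2215) - 314865868094)) = 1/(-429024 + ((-688 + 2215) - 314865868094)) = 1/(-429024 + (1527 - 314865868094)) = 1/(-429024 - 314865866567) = 1/(-314866295591) = -1/314866295591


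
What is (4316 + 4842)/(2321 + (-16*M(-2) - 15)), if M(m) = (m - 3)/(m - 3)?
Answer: 4579/1145 ≈ 3.9991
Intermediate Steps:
M(m) = 1 (M(m) = (-3 + m)/(-3 + m) = 1)
(4316 + 4842)/(2321 + (-16*M(-2) - 15)) = (4316 + 4842)/(2321 + (-16*1 - 15)) = 9158/(2321 + (-16 - 15)) = 9158/(2321 - 31) = 9158/2290 = 9158*(1/2290) = 4579/1145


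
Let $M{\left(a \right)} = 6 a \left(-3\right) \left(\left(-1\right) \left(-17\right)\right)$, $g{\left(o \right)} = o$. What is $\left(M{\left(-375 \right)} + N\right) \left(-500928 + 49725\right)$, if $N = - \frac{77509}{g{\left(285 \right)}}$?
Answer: $- \frac{4907019272641}{95} \approx -5.1653 \cdot 10^{10}$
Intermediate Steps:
$N = - \frac{77509}{285} \approx -271.96$
$M{\left(a \right)} = - 306 a$ ($M{\left(a \right)} = 6 \left(- 3 a\right) 17 = - 18 a 17 = - 306 a$)
$\left(M{\left(-375 \right)} + N\right) \left(-500928 + 49725\right) = \left(\left(-306\right) \left(-375\right) - \frac{77509}{285}\right) \left(-500928 + 49725\right) = \left(114750 - \frac{77509}{285}\right) \left(-451203\right) = \frac{32626241}{285} \left(-451203\right) = - \frac{4907019272641}{95}$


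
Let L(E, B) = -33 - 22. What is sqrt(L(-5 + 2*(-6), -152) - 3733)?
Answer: 2*I*sqrt(947) ≈ 61.547*I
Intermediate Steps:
L(E, B) = -55
sqrt(L(-5 + 2*(-6), -152) - 3733) = sqrt(-55 - 3733) = sqrt(-3788) = 2*I*sqrt(947)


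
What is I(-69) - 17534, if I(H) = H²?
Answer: -12773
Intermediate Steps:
I(-69) - 17534 = (-69)² - 17534 = 4761 - 17534 = -12773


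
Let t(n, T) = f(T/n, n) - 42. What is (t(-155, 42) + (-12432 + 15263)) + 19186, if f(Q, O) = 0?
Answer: 21975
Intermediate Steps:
t(n, T) = -42 (t(n, T) = 0 - 42 = -42)
(t(-155, 42) + (-12432 + 15263)) + 19186 = (-42 + (-12432 + 15263)) + 19186 = (-42 + 2831) + 19186 = 2789 + 19186 = 21975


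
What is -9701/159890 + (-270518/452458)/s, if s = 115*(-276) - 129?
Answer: -69919595540191/1152757654039890 ≈ -0.060654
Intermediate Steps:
s = -31869 (s = -31740 - 129 = -31869)
-9701/159890 + (-270518/452458)/s = -9701/159890 - 270518/452458/(-31869) = -9701*1/159890 - 270518*1/452458*(-1/31869) = -9701/159890 - 135259/226229*(-1/31869) = -9701/159890 + 135259/7209692001 = -69919595540191/1152757654039890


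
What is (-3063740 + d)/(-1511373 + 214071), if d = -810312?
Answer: 1937026/648651 ≈ 2.9862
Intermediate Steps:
(-3063740 + d)/(-1511373 + 214071) = (-3063740 - 810312)/(-1511373 + 214071) = -3874052/(-1297302) = -3874052*(-1/1297302) = 1937026/648651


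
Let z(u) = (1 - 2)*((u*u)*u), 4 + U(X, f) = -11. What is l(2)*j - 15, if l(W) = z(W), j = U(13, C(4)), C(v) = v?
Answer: 105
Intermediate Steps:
U(X, f) = -15 (U(X, f) = -4 - 11 = -15)
j = -15
z(u) = -u³ (z(u) = -u²*u = -u³)
l(W) = -W³
l(2)*j - 15 = -1*2³*(-15) - 15 = -1*8*(-15) - 15 = -8*(-15) - 15 = 120 - 15 = 105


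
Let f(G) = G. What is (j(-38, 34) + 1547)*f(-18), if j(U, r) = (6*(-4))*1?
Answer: -27414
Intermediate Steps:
j(U, r) = -24 (j(U, r) = -24*1 = -24)
(j(-38, 34) + 1547)*f(-18) = (-24 + 1547)*(-18) = 1523*(-18) = -27414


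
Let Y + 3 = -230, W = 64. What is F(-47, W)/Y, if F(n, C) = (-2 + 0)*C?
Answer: 128/233 ≈ 0.54936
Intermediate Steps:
Y = -233 (Y = -3 - 230 = -233)
F(n, C) = -2*C
F(-47, W)/Y = -2*64/(-233) = -128*(-1/233) = 128/233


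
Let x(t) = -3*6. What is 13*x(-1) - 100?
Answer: -334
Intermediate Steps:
x(t) = -18
13*x(-1) - 100 = 13*(-18) - 100 = -234 - 100 = -334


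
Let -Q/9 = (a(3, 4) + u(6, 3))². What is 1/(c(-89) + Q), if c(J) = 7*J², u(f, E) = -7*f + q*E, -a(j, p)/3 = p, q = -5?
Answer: 1/12598 ≈ 7.9378e-5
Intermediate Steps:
a(j, p) = -3*p
u(f, E) = -7*f - 5*E
Q = -42849 (Q = -9*(-3*4 + (-7*6 - 5*3))² = -9*(-12 + (-42 - 15))² = -9*(-12 - 57)² = -9*(-69)² = -9*4761 = -42849)
1/(c(-89) + Q) = 1/(7*(-89)² - 42849) = 1/(7*7921 - 42849) = 1/(55447 - 42849) = 1/12598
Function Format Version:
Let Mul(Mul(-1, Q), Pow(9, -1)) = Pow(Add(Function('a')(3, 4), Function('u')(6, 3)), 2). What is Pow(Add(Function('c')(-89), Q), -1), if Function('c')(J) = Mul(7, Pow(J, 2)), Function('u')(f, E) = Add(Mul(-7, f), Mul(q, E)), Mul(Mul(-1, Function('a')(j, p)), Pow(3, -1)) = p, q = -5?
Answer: Rational(1, 12598) ≈ 7.9378e-5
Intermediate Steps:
Function('a')(j, p) = Mul(-3, p)
Function('u')(f, E) = Add(Mul(-7, f), Mul(-5, E))
Q = -42849 (Q = Mul(-9, Pow(Add(Mul(-3, 4), Add(Mul(-7, 6), Mul(-5, 3))), 2)) = Mul(-9, Pow(Add(-12, Add(-42, -15)), 2)) = Mul(-9, Pow(Add(-12, -57), 2)) = Mul(-9, Pow(-69, 2)) = Mul(-9, 4761) = -42849)
Pow(Add(Function('c')(-89), Q), -1) = Pow(Add(Mul(7, Pow(-89, 2)), -42849), -1) = Pow(Add(Mul(7, 7921), -42849), -1) = Pow(Add(55447, -42849), -1) = Pow(12598, -1) = Rational(1, 12598)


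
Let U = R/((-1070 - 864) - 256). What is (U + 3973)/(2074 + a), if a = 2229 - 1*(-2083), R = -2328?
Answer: 1450533/2330890 ≈ 0.62231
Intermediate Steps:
a = 4312 (a = 2229 + 2083 = 4312)
U = 388/365 (U = -2328/((-1070 - 864) - 256) = -2328/(-1934 - 256) = -2328/(-2190) = -2328*(-1/2190) = 388/365 ≈ 1.0630)
(U + 3973)/(2074 + a) = (388/365 + 3973)/(2074 + 4312) = (1450533/365)/6386 = (1450533/365)*(1/6386) = 1450533/2330890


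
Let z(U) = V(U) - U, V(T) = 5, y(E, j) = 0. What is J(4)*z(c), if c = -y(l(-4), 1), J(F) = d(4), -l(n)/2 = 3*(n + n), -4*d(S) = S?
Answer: -5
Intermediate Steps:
d(S) = -S/4
l(n) = -12*n (l(n) = -6*(n + n) = -6*2*n = -12*n)
J(F) = -1 (J(F) = -¼*4 = -1)
c = 0 (c = -1*0 = 0)
z(U) = 5 - U
J(4)*z(c) = -(5 - 1*0) = -(5 + 0) = -1*5 = -5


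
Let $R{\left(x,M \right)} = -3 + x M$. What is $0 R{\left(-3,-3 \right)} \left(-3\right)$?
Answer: $0$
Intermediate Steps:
$R{\left(x,M \right)} = -3 + M x$
$0 R{\left(-3,-3 \right)} \left(-3\right) = 0 \left(-3 - -9\right) \left(-3\right) = 0 \left(-3 + 9\right) \left(-3\right) = 0 \cdot 6 \left(-3\right) = 0 \left(-3\right) = 0$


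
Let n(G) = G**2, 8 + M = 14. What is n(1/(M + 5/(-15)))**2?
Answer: 81/83521 ≈ 0.00096982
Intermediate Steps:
M = 6 (M = -8 + 14 = 6)
n(1/(M + 5/(-15)))**2 = ((1/(6 + 5/(-15)))**2)**2 = ((1/(6 + 5*(-1/15)))**2)**2 = ((1/(6 - 1/3))**2)**2 = ((1/(17/3))**2)**2 = ((3/17)**2)**2 = (9/289)**2 = 81/83521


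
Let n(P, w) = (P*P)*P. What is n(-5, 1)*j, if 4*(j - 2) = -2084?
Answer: 64875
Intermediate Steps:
n(P, w) = P³ (n(P, w) = P²*P = P³)
j = -519 (j = 2 + (¼)*(-2084) = 2 - 521 = -519)
n(-5, 1)*j = (-5)³*(-519) = -125*(-519) = 64875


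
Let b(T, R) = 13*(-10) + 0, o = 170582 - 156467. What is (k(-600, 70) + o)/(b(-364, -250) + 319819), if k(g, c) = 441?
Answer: 4852/106563 ≈ 0.045532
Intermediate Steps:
o = 14115
b(T, R) = -130 (b(T, R) = -130 + 0 = -130)
(k(-600, 70) + o)/(b(-364, -250) + 319819) = (441 + 14115)/(-130 + 319819) = 14556/319689 = 14556*(1/319689) = 4852/106563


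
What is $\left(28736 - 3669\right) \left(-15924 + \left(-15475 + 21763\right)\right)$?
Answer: $-241545612$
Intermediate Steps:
$\left(28736 - 3669\right) \left(-15924 + \left(-15475 + 21763\right)\right) = 25067 \left(-15924 + 6288\right) = 25067 \left(-9636\right) = -241545612$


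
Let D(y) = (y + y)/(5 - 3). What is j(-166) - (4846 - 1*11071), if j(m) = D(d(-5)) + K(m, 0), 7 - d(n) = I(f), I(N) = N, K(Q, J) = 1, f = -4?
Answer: 6237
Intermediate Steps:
d(n) = 11 (d(n) = 7 - 1*(-4) = 7 + 4 = 11)
D(y) = y (D(y) = (2*y)/2 = (2*y)*(½) = y)
j(m) = 12 (j(m) = 11 + 1 = 12)
j(-166) - (4846 - 1*11071) = 12 - (4846 - 1*11071) = 12 - (4846 - 11071) = 12 - 1*(-6225) = 12 + 6225 = 6237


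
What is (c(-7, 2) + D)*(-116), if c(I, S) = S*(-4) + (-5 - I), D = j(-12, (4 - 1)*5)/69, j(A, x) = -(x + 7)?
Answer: 50576/69 ≈ 732.99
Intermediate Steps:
j(A, x) = -7 - x (j(A, x) = -(7 + x) = -7 - x)
D = -22/69 (D = (-7 - (4 - 1)*5)/69 = (-7 - 3*5)*(1/69) = (-7 - 1*15)*(1/69) = (-7 - 15)*(1/69) = -22*1/69 = -22/69 ≈ -0.31884)
c(I, S) = -5 - I - 4*S (c(I, S) = -4*S + (-5 - I) = -5 - I - 4*S)
(c(-7, 2) + D)*(-116) = ((-5 - 1*(-7) - 4*2) - 22/69)*(-116) = ((-5 + 7 - 8) - 22/69)*(-116) = (-6 - 22/69)*(-116) = -436/69*(-116) = 50576/69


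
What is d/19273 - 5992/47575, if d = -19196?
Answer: -1028733516/916912975 ≈ -1.1220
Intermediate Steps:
d/19273 - 5992/47575 = -19196/19273 - 5992/47575 = -1028733516/916912975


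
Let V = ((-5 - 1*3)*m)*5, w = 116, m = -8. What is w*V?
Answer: 37120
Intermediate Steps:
V = 320 (V = ((-5 - 1*3)*(-8))*5 = ((-5 - 3)*(-8))*5 = -8*(-8)*5 = 64*5 = 320)
w*V = 116*320 = 37120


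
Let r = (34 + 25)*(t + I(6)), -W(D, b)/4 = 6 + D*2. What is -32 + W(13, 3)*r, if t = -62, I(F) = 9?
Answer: 400224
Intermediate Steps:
W(D, b) = -24 - 8*D (W(D, b) = -4*(6 + D*2) = -4*(6 + 2*D) = -24 - 8*D)
r = -3127 (r = (34 + 25)*(-62 + 9) = 59*(-53) = -3127)
-32 + W(13, 3)*r = -32 + (-24 - 8*13)*(-3127) = -32 + (-24 - 104)*(-3127) = -32 - 128*(-3127) = -32 + 400256 = 400224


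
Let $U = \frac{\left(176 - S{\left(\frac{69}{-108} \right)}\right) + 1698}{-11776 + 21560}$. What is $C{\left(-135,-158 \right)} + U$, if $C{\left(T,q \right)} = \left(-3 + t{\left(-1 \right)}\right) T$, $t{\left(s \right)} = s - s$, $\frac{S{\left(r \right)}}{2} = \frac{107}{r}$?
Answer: $\frac{45594383}{112516} \approx 405.23$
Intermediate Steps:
$S{\left(r \right)} = \frac{214}{r}$ ($S{\left(r \right)} = 2 \frac{107}{r} = \frac{214}{r}$)
$t{\left(s \right)} = 0$
$C{\left(T,q \right)} = - 3 T$ ($C{\left(T,q \right)} = \left(-3 + 0\right) T = - 3 T$)
$U = \frac{25403}{112516}$ ($U = \frac{\left(176 - \frac{214}{69 \frac{1}{-108}}\right) + 1698}{-11776 + 21560} = \frac{\left(176 - \frac{214}{69 \left(- \frac{1}{108}\right)}\right) + 1698}{9784} = \left(\left(176 - \frac{214}{- \frac{23}{36}}\right) + 1698\right) \frac{1}{9784} = \left(\left(176 - 214 \left(- \frac{36}{23}\right)\right) + 1698\right) \frac{1}{9784} = \left(\left(176 - - \frac{7704}{23}\right) + 1698\right) \frac{1}{9784} = \left(\left(176 + \frac{7704}{23}\right) + 1698\right) \frac{1}{9784} = \left(\frac{11752}{23} + 1698\right) \frac{1}{9784} = \frac{50806}{23} \cdot \frac{1}{9784} = \frac{25403}{112516} \approx 0.22577$)
$C{\left(-135,-158 \right)} + U = \left(-3\right) \left(-135\right) + \frac{25403}{112516} = 405 + \frac{25403}{112516} = \frac{45594383}{112516}$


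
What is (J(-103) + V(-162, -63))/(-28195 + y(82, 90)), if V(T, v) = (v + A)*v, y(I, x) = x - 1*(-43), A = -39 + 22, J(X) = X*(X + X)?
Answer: -13129/14031 ≈ -0.93571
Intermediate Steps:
J(X) = 2*X² (J(X) = X*(2*X) = 2*X²)
A = -17
y(I, x) = 43 + x (y(I, x) = x + 43 = 43 + x)
V(T, v) = v*(-17 + v) (V(T, v) = (v - 17)*v = (-17 + v)*v = v*(-17 + v))
(J(-103) + V(-162, -63))/(-28195 + y(82, 90)) = (2*(-103)² - 63*(-17 - 63))/(-28195 + (43 + 90)) = (2*10609 - 63*(-80))/(-28195 + 133) = (21218 + 5040)/(-28062) = 26258*(-1/28062) = -13129/14031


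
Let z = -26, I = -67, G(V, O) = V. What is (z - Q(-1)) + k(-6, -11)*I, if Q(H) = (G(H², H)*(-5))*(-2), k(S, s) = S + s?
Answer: 1103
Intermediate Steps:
Q(H) = 10*H² (Q(H) = (H²*(-5))*(-2) = -5*H²*(-2) = 10*H²)
(z - Q(-1)) + k(-6, -11)*I = (-26 - 10*(-1)²) + (-6 - 11)*(-67) = (-26 - 10) - 17*(-67) = (-26 - 1*10) + 1139 = (-26 - 10) + 1139 = -36 + 1139 = 1103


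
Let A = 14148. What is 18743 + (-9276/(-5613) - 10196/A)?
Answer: 124042224386/6617727 ≈ 18744.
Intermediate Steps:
18743 + (-9276/(-5613) - 10196/A) = 18743 + (-9276/(-5613) - 10196/14148) = 18743 + (-9276*(-1/5613) - 10196*1/14148) = 18743 + (3092/1871 - 2549/3537) = 18743 + 6167225/6617727 = 124042224386/6617727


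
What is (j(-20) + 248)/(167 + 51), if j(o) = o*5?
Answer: 74/109 ≈ 0.67890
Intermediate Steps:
j(o) = 5*o
(j(-20) + 248)/(167 + 51) = (5*(-20) + 248)/(167 + 51) = (-100 + 248)/218 = 148*(1/218) = 74/109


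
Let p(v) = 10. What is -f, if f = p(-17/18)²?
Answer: -100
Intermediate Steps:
f = 100 (f = 10² = 100)
-f = -1*100 = -100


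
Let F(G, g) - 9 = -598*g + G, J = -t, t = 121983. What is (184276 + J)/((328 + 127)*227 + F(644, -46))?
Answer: 8899/18778 ≈ 0.47391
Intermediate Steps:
J = -121983 (J = -1*121983 = -121983)
F(G, g) = 9 + G - 598*g (F(G, g) = 9 + (-598*g + G) = 9 + (G - 598*g) = 9 + G - 598*g)
(184276 + J)/((328 + 127)*227 + F(644, -46)) = (184276 - 121983)/((328 + 127)*227 + (9 + 644 - 598*(-46))) = 62293/(455*227 + (9 + 644 + 27508)) = 62293/(103285 + 28161) = 62293/131446 = 62293*(1/131446) = 8899/18778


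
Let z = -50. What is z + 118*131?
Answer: 15408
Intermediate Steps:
z + 118*131 = -50 + 118*131 = -50 + 15458 = 15408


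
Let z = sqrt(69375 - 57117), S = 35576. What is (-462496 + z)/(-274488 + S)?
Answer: 14453/7466 - 3*sqrt(1362)/238912 ≈ 1.9354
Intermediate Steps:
z = 3*sqrt(1362) (z = sqrt(12258) = 3*sqrt(1362) ≈ 110.72)
(-462496 + z)/(-274488 + S) = (-462496 + 3*sqrt(1362))/(-274488 + 35576) = (-462496 + 3*sqrt(1362))/(-238912) = (-462496 + 3*sqrt(1362))*(-1/238912) = 14453/7466 - 3*sqrt(1362)/238912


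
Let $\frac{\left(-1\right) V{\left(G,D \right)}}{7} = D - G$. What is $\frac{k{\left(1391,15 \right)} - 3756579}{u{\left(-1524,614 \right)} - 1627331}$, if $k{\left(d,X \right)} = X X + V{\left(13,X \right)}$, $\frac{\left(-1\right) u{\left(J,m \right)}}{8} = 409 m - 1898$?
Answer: $\frac{3756368}{3621155} \approx 1.0373$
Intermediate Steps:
$u{\left(J,m \right)} = 15184 - 3272 m$ ($u{\left(J,m \right)} = - 8 \left(409 m - 1898\right) = - 8 \left(-1898 + 409 m\right) = 15184 - 3272 m$)
$V{\left(G,D \right)} = - 7 D + 7 G$ ($V{\left(G,D \right)} = - 7 \left(D - G\right) = - 7 D + 7 G$)
$k{\left(d,X \right)} = 91 + X^{2} - 7 X$ ($k{\left(d,X \right)} = X X - \left(-91 + 7 X\right) = X^{2} - \left(-91 + 7 X\right) = 91 + X^{2} - 7 X$)
$\frac{k{\left(1391,15 \right)} - 3756579}{u{\left(-1524,614 \right)} - 1627331} = \frac{\left(91 + 15^{2} - 105\right) - 3756579}{\left(15184 - 2009008\right) - 1627331} = \frac{\left(91 + 225 - 105\right) - 3756579}{\left(15184 - 2009008\right) - 1627331} = \frac{211 - 3756579}{-1993824 - 1627331} = - \frac{3756368}{-3621155} = \left(-3756368\right) \left(- \frac{1}{3621155}\right) = \frac{3756368}{3621155}$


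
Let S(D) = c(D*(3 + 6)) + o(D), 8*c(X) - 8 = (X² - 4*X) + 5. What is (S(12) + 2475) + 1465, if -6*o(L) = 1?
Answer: 128291/24 ≈ 5345.5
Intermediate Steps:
o(L) = -⅙ (o(L) = -⅙*1 = -⅙)
c(X) = 13/8 - X/2 + X²/8 (c(X) = 1 + ((X² - 4*X) + 5)/8 = 1 + (5 + X² - 4*X)/8 = 1 + (5/8 - X/2 + X²/8) = 13/8 - X/2 + X²/8)
S(D) = 35/24 - 9*D/2 + 81*D²/8 (S(D) = (13/8 - D*(3 + 6)/2 + (D*(3 + 6))²/8) - ⅙ = (13/8 - D*9/2 + (D*9)²/8) - ⅙ = (13/8 - 9*D/2 + (9*D)²/8) - ⅙ = (13/8 - 9*D/2 + (81*D²)/8) - ⅙ = (13/8 - 9*D/2 + 81*D²/8) - ⅙ = 35/24 - 9*D/2 + 81*D²/8)
(S(12) + 2475) + 1465 = ((35/24 - 9/2*12 + (81/8)*12²) + 2475) + 1465 = ((35/24 - 54 + (81/8)*144) + 2475) + 1465 = ((35/24 - 54 + 1458) + 2475) + 1465 = (33731/24 + 2475) + 1465 = 93131/24 + 1465 = 128291/24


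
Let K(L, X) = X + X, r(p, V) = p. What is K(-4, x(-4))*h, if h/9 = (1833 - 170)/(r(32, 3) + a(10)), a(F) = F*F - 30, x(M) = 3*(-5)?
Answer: -74835/17 ≈ -4402.1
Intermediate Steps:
x(M) = -15
a(F) = -30 + F² (a(F) = F² - 30 = -30 + F²)
K(L, X) = 2*X
h = 4989/34 (h = 9*((1833 - 170)/(32 + (-30 + 10²))) = 9*(1663/(32 + (-30 + 100))) = 9*(1663/(32 + 70)) = 9*(1663/102) = 4989/34 ≈ 146.74)
K(-4, x(-4))*h = (2*(-15))*(4989/34) = -30*4989/34 = -74835/17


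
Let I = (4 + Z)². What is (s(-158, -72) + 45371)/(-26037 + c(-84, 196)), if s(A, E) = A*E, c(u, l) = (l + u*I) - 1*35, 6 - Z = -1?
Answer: -56747/36040 ≈ -1.5746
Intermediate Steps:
Z = 7 (Z = 6 - 1*(-1) = 6 + 1 = 7)
I = 121 (I = (4 + 7)² = 11² = 121)
c(u, l) = -35 + l + 121*u (c(u, l) = (l + u*121) - 1*35 = (l + 121*u) - 35 = -35 + l + 121*u)
(s(-158, -72) + 45371)/(-26037 + c(-84, 196)) = (-158*(-72) + 45371)/(-26037 + (-35 + 196 + 121*(-84))) = (11376 + 45371)/(-26037 + (-35 + 196 - 10164)) = 56747/(-26037 - 10003) = 56747/(-36040) = 56747*(-1/36040) = -56747/36040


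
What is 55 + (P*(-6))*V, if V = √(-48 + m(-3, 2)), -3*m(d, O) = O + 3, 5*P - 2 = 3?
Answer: 55 - 2*I*√447 ≈ 55.0 - 42.285*I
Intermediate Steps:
P = 1 (P = ⅖ + (⅕)*3 = ⅖ + ⅗ = 1)
m(d, O) = -1 - O/3 (m(d, O) = -(O + 3)/3 = -(3 + O)/3 = -1 - O/3)
V = I*√447/3 (V = √(-48 + (-1 - ⅓*2)) = √(-48 + (-1 - ⅔)) = √(-48 - 5/3) = √(-149/3) = I*√447/3 ≈ 7.0475*I)
55 + (P*(-6))*V = 55 + (1*(-6))*(I*√447/3) = 55 - 2*I*√447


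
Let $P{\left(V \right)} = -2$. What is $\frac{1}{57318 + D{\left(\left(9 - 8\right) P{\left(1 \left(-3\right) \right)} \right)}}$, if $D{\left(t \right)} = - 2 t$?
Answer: $\frac{1}{57322} \approx 1.7445 \cdot 10^{-5}$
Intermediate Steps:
$\frac{1}{57318 + D{\left(\left(9 - 8\right) P{\left(1 \left(-3\right) \right)} \right)}} = \frac{1}{57318 - 2 \left(9 - 8\right) \left(-2\right)} = \frac{1}{57318 - 2 \cdot 1 \left(-2\right)} = \frac{1}{57318 - -4} = \frac{1}{57318 + 4} = \frac{1}{57322}$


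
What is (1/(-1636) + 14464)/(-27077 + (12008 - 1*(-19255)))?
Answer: 23663103/6848296 ≈ 3.4553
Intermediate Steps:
(1/(-1636) + 14464)/(-27077 + (12008 - 1*(-19255))) = (-1/1636 + 14464)/(-27077 + (12008 + 19255)) = 23663103/(1636*(-27077 + 31263)) = (23663103/1636)/4186 = (23663103/1636)*(1/4186) = 23663103/6848296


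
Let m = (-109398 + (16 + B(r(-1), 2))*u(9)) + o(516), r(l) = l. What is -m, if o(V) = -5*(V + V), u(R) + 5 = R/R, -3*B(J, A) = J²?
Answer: 343862/3 ≈ 1.1462e+5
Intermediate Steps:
B(J, A) = -J²/3
u(R) = -4 (u(R) = -5 + R/R = -5 + 1 = -4)
o(V) = -10*V
m = -343862/3 (m = (-109398 + (16 - ⅓*(-1)²)*(-4)) - 10*516 = (-109398 + (16 - ⅓*1)*(-4)) - 5160 = (-109398 + (16 - ⅓)*(-4)) - 5160 = (-109398 + (47/3)*(-4)) - 5160 = (-109398 - 188/3) - 5160 = -328382/3 - 5160 = -343862/3 ≈ -1.1462e+5)
-m = -1*(-343862/3) = 343862/3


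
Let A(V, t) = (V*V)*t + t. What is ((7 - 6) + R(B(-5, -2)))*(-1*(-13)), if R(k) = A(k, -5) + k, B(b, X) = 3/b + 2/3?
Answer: -2314/45 ≈ -51.422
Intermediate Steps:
A(V, t) = t + t*V² (A(V, t) = V²*t + t = t*V² + t = t + t*V²)
B(b, X) = ⅔ + 3/b (B(b, X) = 3/b + 2*(⅓) = 3/b + ⅔ = ⅔ + 3/b)
R(k) = -5 + k - 5*k² (R(k) = -5*(1 + k²) + k = (-5 - 5*k²) + k = -5 + k - 5*k²)
((7 - 6) + R(B(-5, -2)))*(-1*(-13)) = ((7 - 6) + (-5 + (⅔ + 3/(-5)) - 5*(⅔ + 3/(-5))²))*(-1*(-13)) = (1 + (-5 + (⅔ + 3*(-⅕)) - 5*(⅔ + 3*(-⅕))²))*13 = (1 + (-5 + (⅔ - ⅗) - 5*(⅔ - ⅗)²))*13 = (1 + (-5 + 1/15 - 5*(1/15)²))*13 = (1 + (-5 + 1/15 - 5*1/225))*13 = (1 + (-5 + 1/15 - 1/45))*13 = (1 - 223/45)*13 = -178/45*13 = -2314/45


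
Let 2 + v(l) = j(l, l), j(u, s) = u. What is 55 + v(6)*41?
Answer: 219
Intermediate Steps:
v(l) = -2 + l
55 + v(6)*41 = 55 + (-2 + 6)*41 = 55 + 4*41 = 55 + 164 = 219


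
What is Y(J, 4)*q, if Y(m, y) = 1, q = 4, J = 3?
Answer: 4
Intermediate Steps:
Y(J, 4)*q = 1*4 = 4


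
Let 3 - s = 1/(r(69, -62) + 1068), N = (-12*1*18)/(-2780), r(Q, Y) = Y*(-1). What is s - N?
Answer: 458867/157070 ≈ 2.9214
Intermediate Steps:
r(Q, Y) = -Y
N = 54/695 (N = -12*18*(-1/2780) = -216*(-1/2780) = 54/695 ≈ 0.077698)
s = 3389/1130 (s = 3 - 1/(-1*(-62) + 1068) = 3 - 1/(62 + 1068) = 3 - 1/1130 = 3389/1130 ≈ 2.9991)
s - N = 3389/1130 - 1*54/695 = 3389/1130 - 54/695 = 458867/157070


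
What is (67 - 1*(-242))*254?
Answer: 78486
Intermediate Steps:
(67 - 1*(-242))*254 = (67 + 242)*254 = 309*254 = 78486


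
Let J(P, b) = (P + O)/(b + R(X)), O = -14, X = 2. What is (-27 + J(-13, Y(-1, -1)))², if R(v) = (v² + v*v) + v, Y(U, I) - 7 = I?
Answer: 210681/256 ≈ 822.97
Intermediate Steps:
Y(U, I) = 7 + I
R(v) = v + 2*v² (R(v) = (v² + v²) + v = 2*v² + v = v + 2*v²)
J(P, b) = (-14 + P)/(10 + b) (J(P, b) = (P - 14)/(b + 2*(1 + 2*2)) = (-14 + P)/(b + 2*(1 + 4)) = (-14 + P)/(b + 2*5) = (-14 + P)/(b + 10) = (-14 + P)/(10 + b))
(-27 + J(-13, Y(-1, -1)))² = (-27 + (-14 - 13)/(10 + (7 - 1)))² = (-27 - 27/(10 + 6))² = (-27 - 27/16)² = (-459/16)² = 210681/256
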